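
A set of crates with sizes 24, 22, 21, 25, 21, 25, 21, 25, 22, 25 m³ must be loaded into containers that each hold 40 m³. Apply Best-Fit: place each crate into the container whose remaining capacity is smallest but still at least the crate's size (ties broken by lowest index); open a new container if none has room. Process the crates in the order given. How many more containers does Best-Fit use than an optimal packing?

0

Best-Fit: [24] [22] [21] [25] [21] [25] [21] [25] [22] [25] → 10 containers.
10 crates exceed 20 m³ (half the capacity), and no two of those can share a container, so at least 10 containers are needed.
So 10 is already optimal.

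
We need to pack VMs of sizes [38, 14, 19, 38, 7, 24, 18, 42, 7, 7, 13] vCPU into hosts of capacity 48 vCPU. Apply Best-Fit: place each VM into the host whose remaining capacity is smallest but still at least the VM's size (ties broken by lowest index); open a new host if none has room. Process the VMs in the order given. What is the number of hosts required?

38 vCPU → host 1 (remaining 10 vCPU)
14 vCPU → host 2 (remaining 34 vCPU)
19 vCPU → host 2 (remaining 15 vCPU)
38 vCPU → host 3 (remaining 10 vCPU)
7 vCPU → host 1 (remaining 3 vCPU)
24 vCPU → host 4 (remaining 24 vCPU)
18 vCPU → host 4 (remaining 6 vCPU)
42 vCPU → host 5 (remaining 6 vCPU)
7 vCPU → host 3 (remaining 3 vCPU)
7 vCPU → host 2 (remaining 8 vCPU)
13 vCPU → host 6 (remaining 35 vCPU)
Final hosts: [38,7] [14,19,7] [38,7] [24,18] [42] [13].

6 hosts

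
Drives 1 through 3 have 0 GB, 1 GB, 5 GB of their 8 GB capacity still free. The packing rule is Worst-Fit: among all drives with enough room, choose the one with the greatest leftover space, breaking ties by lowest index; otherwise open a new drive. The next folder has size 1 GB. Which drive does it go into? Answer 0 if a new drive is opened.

Drives with room: drive 2 (1 GB), drive 3 (5 GB).
Most room is drive 3 with 5 GB free.

3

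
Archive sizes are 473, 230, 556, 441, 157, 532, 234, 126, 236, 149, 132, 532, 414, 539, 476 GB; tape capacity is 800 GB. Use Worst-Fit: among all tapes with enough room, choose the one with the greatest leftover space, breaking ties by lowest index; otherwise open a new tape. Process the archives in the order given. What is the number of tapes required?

9

473 GB → tape 1 (remaining 327 GB)
230 GB → tape 1 (remaining 97 GB)
556 GB → tape 2 (remaining 244 GB)
441 GB → tape 3 (remaining 359 GB)
157 GB → tape 3 (remaining 202 GB)
532 GB → tape 4 (remaining 268 GB)
234 GB → tape 4 (remaining 34 GB)
126 GB → tape 2 (remaining 118 GB)
236 GB → tape 5 (remaining 564 GB)
149 GB → tape 5 (remaining 415 GB)
132 GB → tape 5 (remaining 283 GB)
532 GB → tape 6 (remaining 268 GB)
414 GB → tape 7 (remaining 386 GB)
539 GB → tape 8 (remaining 261 GB)
476 GB → tape 9 (remaining 324 GB)
Final tapes: [473,230] [556,126] [441,157] [532,234] [236,149,132] [532] [414] [539] [476].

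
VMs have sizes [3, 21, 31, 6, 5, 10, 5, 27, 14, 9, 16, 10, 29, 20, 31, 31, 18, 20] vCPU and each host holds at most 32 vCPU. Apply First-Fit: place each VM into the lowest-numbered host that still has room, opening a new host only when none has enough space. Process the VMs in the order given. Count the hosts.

3 vCPU → host 1 (remaining 29 vCPU)
21 vCPU → host 1 (remaining 8 vCPU)
31 vCPU → host 2 (remaining 1 vCPU)
6 vCPU → host 1 (remaining 2 vCPU)
5 vCPU → host 3 (remaining 27 vCPU)
10 vCPU → host 3 (remaining 17 vCPU)
5 vCPU → host 3 (remaining 12 vCPU)
27 vCPU → host 4 (remaining 5 vCPU)
14 vCPU → host 5 (remaining 18 vCPU)
9 vCPU → host 3 (remaining 3 vCPU)
16 vCPU → host 5 (remaining 2 vCPU)
10 vCPU → host 6 (remaining 22 vCPU)
29 vCPU → host 7 (remaining 3 vCPU)
20 vCPU → host 6 (remaining 2 vCPU)
31 vCPU → host 8 (remaining 1 vCPU)
31 vCPU → host 9 (remaining 1 vCPU)
18 vCPU → host 10 (remaining 14 vCPU)
20 vCPU → host 11 (remaining 12 vCPU)
Final hosts: [3,21,6] [31] [5,10,5,9] [27] [14,16] [10,20] [29] [31] [31] [18] [20].

11 hosts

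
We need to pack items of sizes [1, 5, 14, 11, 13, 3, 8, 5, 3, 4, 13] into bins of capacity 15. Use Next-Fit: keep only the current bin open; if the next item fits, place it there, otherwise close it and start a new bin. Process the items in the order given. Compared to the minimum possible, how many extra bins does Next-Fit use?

1

Next-Fit: [1,5] [14] [11] [13] [3,8] [5,3,4] [13] → 7 bins.
Total size 80; any packing needs at least ⌈80/15⌉ = 6 bins.
An optimal packing achieves that bound: [14,1] [13] [13] [11,4] [8,5] [5,3,3] → 6 bins.
Excess: 7 − 6 = 1.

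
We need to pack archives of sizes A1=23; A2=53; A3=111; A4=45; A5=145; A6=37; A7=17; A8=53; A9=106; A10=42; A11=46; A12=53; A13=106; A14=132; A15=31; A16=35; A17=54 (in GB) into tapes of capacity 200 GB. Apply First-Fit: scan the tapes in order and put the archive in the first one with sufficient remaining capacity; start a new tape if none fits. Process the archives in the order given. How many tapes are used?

6

tape 1: place A1 (23 GB), 177 GB left
tape 1: place A2 (53 GB), 124 GB left
tape 1: place A3 (111 GB), 13 GB left
tape 2: place A4 (45 GB), 155 GB left
tape 2: place A5 (145 GB), 10 GB left
tape 3: place A6 (37 GB), 163 GB left
tape 3: place A7 (17 GB), 146 GB left
tape 3: place A8 (53 GB), 93 GB left
tape 4: place A9 (106 GB), 94 GB left
tape 3: place A10 (42 GB), 51 GB left
tape 3: place A11 (46 GB), 5 GB left
tape 4: place A12 (53 GB), 41 GB left
tape 5: place A13 (106 GB), 94 GB left
tape 6: place A14 (132 GB), 68 GB left
tape 4: place A15 (31 GB), 10 GB left
tape 5: place A16 (35 GB), 59 GB left
tape 5: place A17 (54 GB), 5 GB left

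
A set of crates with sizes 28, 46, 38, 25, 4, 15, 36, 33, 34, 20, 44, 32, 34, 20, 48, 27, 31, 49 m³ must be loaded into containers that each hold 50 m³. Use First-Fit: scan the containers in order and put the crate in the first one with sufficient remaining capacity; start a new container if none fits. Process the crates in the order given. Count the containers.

14

container 1: place 28 m³, 22 m³ left
container 2: place 46 m³, 4 m³ left
container 3: place 38 m³, 12 m³ left
container 4: place 25 m³, 25 m³ left
container 1: place 4 m³, 18 m³ left
container 1: place 15 m³, 3 m³ left
container 5: place 36 m³, 14 m³ left
container 6: place 33 m³, 17 m³ left
container 7: place 34 m³, 16 m³ left
container 4: place 20 m³, 5 m³ left
container 8: place 44 m³, 6 m³ left
container 9: place 32 m³, 18 m³ left
container 10: place 34 m³, 16 m³ left
container 11: place 20 m³, 30 m³ left
container 12: place 48 m³, 2 m³ left
container 11: place 27 m³, 3 m³ left
container 13: place 31 m³, 19 m³ left
container 14: place 49 m³, 1 m³ left
Final containers: [28,4,15] [46] [38] [25,20] [36] [33] [34] [44] [32] [34] [20,27] [48] [31] [49].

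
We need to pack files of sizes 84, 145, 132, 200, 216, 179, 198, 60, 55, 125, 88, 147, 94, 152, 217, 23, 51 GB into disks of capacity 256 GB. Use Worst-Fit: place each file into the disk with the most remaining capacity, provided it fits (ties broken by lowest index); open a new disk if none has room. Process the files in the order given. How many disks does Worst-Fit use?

10

84 GB → disk 1 (remaining 172 GB)
145 GB → disk 1 (remaining 27 GB)
132 GB → disk 2 (remaining 124 GB)
200 GB → disk 3 (remaining 56 GB)
216 GB → disk 4 (remaining 40 GB)
179 GB → disk 5 (remaining 77 GB)
198 GB → disk 6 (remaining 58 GB)
60 GB → disk 2 (remaining 64 GB)
55 GB → disk 5 (remaining 22 GB)
125 GB → disk 7 (remaining 131 GB)
88 GB → disk 7 (remaining 43 GB)
147 GB → disk 8 (remaining 109 GB)
94 GB → disk 8 (remaining 15 GB)
152 GB → disk 9 (remaining 104 GB)
217 GB → disk 10 (remaining 39 GB)
23 GB → disk 9 (remaining 81 GB)
51 GB → disk 9 (remaining 30 GB)
Final disks: [84,145] [132,60] [200] [216] [179,55] [198] [125,88] [147,94] [152,23,51] [217].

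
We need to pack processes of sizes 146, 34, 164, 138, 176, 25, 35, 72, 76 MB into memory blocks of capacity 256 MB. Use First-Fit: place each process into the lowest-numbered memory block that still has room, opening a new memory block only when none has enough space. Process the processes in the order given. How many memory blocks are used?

Put 146 MB in memory block 1; 110 MB remain.
Put 34 MB in memory block 1; 76 MB remain.
Put 164 MB in memory block 2; 92 MB remain.
Put 138 MB in memory block 3; 118 MB remain.
Put 176 MB in memory block 4; 80 MB remain.
Put 25 MB in memory block 1; 51 MB remain.
Put 35 MB in memory block 1; 16 MB remain.
Put 72 MB in memory block 2; 20 MB remain.
Put 76 MB in memory block 3; 42 MB remain.

4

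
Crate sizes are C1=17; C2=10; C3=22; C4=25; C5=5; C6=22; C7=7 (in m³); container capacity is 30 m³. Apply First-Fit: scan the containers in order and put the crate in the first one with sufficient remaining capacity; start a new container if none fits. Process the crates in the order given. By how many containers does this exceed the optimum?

First-Fit: [17,10] [22,5] [25] [22,7] → 4 containers.
Total size 108 m³; any packing needs at least ⌈108/30⌉ = 4 containers.
So 4 is already optimal.

0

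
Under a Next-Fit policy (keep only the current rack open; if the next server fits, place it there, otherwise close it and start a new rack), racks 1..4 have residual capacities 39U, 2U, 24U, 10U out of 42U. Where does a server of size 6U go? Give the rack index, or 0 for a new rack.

Next-Fit only looks at rack 4, which has 10U free.
6U fits there.

4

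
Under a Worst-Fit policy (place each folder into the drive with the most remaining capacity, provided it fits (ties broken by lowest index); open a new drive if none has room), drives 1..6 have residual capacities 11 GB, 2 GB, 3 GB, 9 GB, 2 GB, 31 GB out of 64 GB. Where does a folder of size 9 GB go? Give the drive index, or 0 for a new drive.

6

Drives with room: drive 1 (11 GB), drive 4 (9 GB), drive 6 (31 GB).
Most room is drive 6 with 31 GB free.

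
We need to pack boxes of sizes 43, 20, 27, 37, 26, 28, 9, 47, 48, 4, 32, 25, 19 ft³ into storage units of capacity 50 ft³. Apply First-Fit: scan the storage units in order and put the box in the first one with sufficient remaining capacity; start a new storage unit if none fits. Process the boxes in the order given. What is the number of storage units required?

43 ft³ → storage unit 1 (remaining 7 ft³)
20 ft³ → storage unit 2 (remaining 30 ft³)
27 ft³ → storage unit 2 (remaining 3 ft³)
37 ft³ → storage unit 3 (remaining 13 ft³)
26 ft³ → storage unit 4 (remaining 24 ft³)
28 ft³ → storage unit 5 (remaining 22 ft³)
9 ft³ → storage unit 3 (remaining 4 ft³)
47 ft³ → storage unit 6 (remaining 3 ft³)
48 ft³ → storage unit 7 (remaining 2 ft³)
4 ft³ → storage unit 1 (remaining 3 ft³)
32 ft³ → storage unit 8 (remaining 18 ft³)
25 ft³ → storage unit 9 (remaining 25 ft³)
19 ft³ → storage unit 4 (remaining 5 ft³)
Final storage units: [43,4] [20,27] [37,9] [26,19] [28] [47] [48] [32] [25].

9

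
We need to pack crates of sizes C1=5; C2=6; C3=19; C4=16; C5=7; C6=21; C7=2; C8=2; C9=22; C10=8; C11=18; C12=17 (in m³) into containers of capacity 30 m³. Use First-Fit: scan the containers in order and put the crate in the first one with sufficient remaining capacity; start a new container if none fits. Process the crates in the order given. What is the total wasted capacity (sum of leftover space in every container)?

container 1: place C1 (5 m³), 25 m³ left
container 1: place C2 (6 m³), 19 m³ left
container 1: place C3 (19 m³), 0 m³ left
container 2: place C4 (16 m³), 14 m³ left
container 2: place C5 (7 m³), 7 m³ left
container 3: place C6 (21 m³), 9 m³ left
container 2: place C7 (2 m³), 5 m³ left
container 2: place C8 (2 m³), 3 m³ left
container 4: place C9 (22 m³), 8 m³ left
container 3: place C10 (8 m³), 1 m³ left
container 5: place C11 (18 m³), 12 m³ left
container 6: place C12 (17 m³), 13 m³ left
6 containers × 30 m³ = 180 m³; used 143 m³; unused 37 m³.

37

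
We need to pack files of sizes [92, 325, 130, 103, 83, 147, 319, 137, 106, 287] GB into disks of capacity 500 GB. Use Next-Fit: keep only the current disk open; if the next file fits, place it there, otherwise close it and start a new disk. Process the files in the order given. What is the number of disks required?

4 disks

disk 1: place 92 GB, 408 GB left
disk 1: place 325 GB, 83 GB left
disk 2: place 130 GB, 370 GB left
disk 2: place 103 GB, 267 GB left
disk 2: place 83 GB, 184 GB left
disk 2: place 147 GB, 37 GB left
disk 3: place 319 GB, 181 GB left
disk 3: place 137 GB, 44 GB left
disk 4: place 106 GB, 394 GB left
disk 4: place 287 GB, 107 GB left
Final disks: [92,325] [130,103,83,147] [319,137] [106,287].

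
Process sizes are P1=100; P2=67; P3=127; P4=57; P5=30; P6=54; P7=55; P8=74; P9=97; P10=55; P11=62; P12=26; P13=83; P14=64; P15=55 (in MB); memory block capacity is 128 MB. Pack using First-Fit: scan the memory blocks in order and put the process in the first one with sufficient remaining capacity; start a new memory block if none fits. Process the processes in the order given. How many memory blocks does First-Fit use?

memory block 1: place P1 (100 MB), 28 MB left
memory block 2: place P2 (67 MB), 61 MB left
memory block 3: place P3 (127 MB), 1 MB left
memory block 2: place P4 (57 MB), 4 MB left
memory block 4: place P5 (30 MB), 98 MB left
memory block 4: place P6 (54 MB), 44 MB left
memory block 5: place P7 (55 MB), 73 MB left
memory block 6: place P8 (74 MB), 54 MB left
memory block 7: place P9 (97 MB), 31 MB left
memory block 5: place P10 (55 MB), 18 MB left
memory block 8: place P11 (62 MB), 66 MB left
memory block 1: place P12 (26 MB), 2 MB left
memory block 9: place P13 (83 MB), 45 MB left
memory block 8: place P14 (64 MB), 2 MB left
memory block 10: place P15 (55 MB), 73 MB left

10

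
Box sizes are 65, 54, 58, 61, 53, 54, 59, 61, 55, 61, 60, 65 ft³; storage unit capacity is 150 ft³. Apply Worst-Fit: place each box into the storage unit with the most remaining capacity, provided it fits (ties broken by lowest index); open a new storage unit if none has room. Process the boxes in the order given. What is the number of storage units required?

6

65 ft³ → storage unit 1 (remaining 85 ft³)
54 ft³ → storage unit 1 (remaining 31 ft³)
58 ft³ → storage unit 2 (remaining 92 ft³)
61 ft³ → storage unit 2 (remaining 31 ft³)
53 ft³ → storage unit 3 (remaining 97 ft³)
54 ft³ → storage unit 3 (remaining 43 ft³)
59 ft³ → storage unit 4 (remaining 91 ft³)
61 ft³ → storage unit 4 (remaining 30 ft³)
55 ft³ → storage unit 5 (remaining 95 ft³)
61 ft³ → storage unit 5 (remaining 34 ft³)
60 ft³ → storage unit 6 (remaining 90 ft³)
65 ft³ → storage unit 6 (remaining 25 ft³)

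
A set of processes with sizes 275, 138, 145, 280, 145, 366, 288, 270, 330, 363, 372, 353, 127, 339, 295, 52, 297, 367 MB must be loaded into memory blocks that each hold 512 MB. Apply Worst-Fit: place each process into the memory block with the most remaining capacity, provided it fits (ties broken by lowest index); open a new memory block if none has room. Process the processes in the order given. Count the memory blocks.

13

memory block 1: place 275 MB, 237 MB left
memory block 1: place 138 MB, 99 MB left
memory block 2: place 145 MB, 367 MB left
memory block 2: place 280 MB, 87 MB left
memory block 3: place 145 MB, 367 MB left
memory block 3: place 366 MB, 1 MB left
memory block 4: place 288 MB, 224 MB left
memory block 5: place 270 MB, 242 MB left
memory block 6: place 330 MB, 182 MB left
memory block 7: place 363 MB, 149 MB left
memory block 8: place 372 MB, 140 MB left
memory block 9: place 353 MB, 159 MB left
memory block 5: place 127 MB, 115 MB left
memory block 10: place 339 MB, 173 MB left
memory block 11: place 295 MB, 217 MB left
memory block 4: place 52 MB, 172 MB left
memory block 12: place 297 MB, 215 MB left
memory block 13: place 367 MB, 145 MB left
Final memory blocks: [275,138] [145,280] [145,366] [288,52] [270,127] [330] [363] [372] [353] [339] [295] [297] [367].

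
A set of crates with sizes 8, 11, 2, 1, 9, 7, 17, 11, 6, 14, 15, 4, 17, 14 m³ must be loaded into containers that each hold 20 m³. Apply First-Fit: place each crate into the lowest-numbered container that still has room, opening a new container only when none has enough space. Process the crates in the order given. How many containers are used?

8

container 1: place 8 m³, 12 m³ left
container 1: place 11 m³, 1 m³ left
container 2: place 2 m³, 18 m³ left
container 1: place 1 m³, 0 m³ left
container 2: place 9 m³, 9 m³ left
container 2: place 7 m³, 2 m³ left
container 3: place 17 m³, 3 m³ left
container 4: place 11 m³, 9 m³ left
container 4: place 6 m³, 3 m³ left
container 5: place 14 m³, 6 m³ left
container 6: place 15 m³, 5 m³ left
container 5: place 4 m³, 2 m³ left
container 7: place 17 m³, 3 m³ left
container 8: place 14 m³, 6 m³ left
Final containers: [8,11,1] [2,9,7] [17] [11,6] [14,4] [15] [17] [14].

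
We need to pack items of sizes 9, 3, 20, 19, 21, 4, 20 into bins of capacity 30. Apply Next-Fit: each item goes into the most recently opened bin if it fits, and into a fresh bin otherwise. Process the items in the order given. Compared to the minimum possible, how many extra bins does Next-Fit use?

1

Next-Fit: [9,3] [20] [19] [21,4] [20] → 5 bins.
Total size 96; any packing needs at least ⌈96/30⌉ = 4 bins.
An optimal packing achieves that bound: [21,9] [20,4,3] [20] [19] → 4 bins.
Excess: 5 − 4 = 1.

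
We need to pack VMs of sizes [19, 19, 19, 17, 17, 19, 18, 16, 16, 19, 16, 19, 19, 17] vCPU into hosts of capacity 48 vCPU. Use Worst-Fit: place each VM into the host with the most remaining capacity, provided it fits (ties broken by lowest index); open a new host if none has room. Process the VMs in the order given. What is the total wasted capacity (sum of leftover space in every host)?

86

Put 19 vCPU in host 1; 29 vCPU remain.
Put 19 vCPU in host 1; 10 vCPU remain.
Put 19 vCPU in host 2; 29 vCPU remain.
Put 17 vCPU in host 2; 12 vCPU remain.
Put 17 vCPU in host 3; 31 vCPU remain.
Put 19 vCPU in host 3; 12 vCPU remain.
Put 18 vCPU in host 4; 30 vCPU remain.
Put 16 vCPU in host 4; 14 vCPU remain.
Put 16 vCPU in host 5; 32 vCPU remain.
Put 19 vCPU in host 5; 13 vCPU remain.
Put 16 vCPU in host 6; 32 vCPU remain.
Put 19 vCPU in host 6; 13 vCPU remain.
Put 19 vCPU in host 7; 29 vCPU remain.
Put 17 vCPU in host 7; 12 vCPU remain.
7 hosts × 48 vCPU = 336 vCPU; used 250 vCPU; unused 86 vCPU.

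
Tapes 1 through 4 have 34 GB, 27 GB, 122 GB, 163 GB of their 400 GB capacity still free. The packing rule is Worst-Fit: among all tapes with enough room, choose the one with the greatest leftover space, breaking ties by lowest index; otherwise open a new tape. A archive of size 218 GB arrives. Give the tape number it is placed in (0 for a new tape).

0

No tape has ≥ 218 GB free, so a new tape is opened.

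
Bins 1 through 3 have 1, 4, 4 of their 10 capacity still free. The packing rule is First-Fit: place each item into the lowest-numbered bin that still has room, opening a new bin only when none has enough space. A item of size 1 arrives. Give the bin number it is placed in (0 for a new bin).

Bins with room: bin 1 (1), bin 2 (4), bin 3 (4).
The first with room is bin 1.

1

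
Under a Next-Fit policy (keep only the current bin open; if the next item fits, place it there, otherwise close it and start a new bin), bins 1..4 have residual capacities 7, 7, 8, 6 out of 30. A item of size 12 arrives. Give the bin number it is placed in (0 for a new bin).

Next-Fit only looks at bin 4, which has 6 free.
12 does not fit, so a new bin is opened.

0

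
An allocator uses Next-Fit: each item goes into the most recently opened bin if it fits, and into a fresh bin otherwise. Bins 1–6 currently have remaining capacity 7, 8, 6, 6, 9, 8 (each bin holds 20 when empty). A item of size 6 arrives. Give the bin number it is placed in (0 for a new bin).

6

Next-Fit only looks at bin 6, which has 8 free.
6 fits there.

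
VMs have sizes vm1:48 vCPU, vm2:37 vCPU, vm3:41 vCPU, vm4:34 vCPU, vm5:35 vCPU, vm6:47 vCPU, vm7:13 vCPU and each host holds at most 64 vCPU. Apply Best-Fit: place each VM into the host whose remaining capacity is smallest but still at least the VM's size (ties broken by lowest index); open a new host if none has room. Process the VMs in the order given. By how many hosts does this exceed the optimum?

Best-Fit: [48,13] [37] [41] [34] [35] [47] → 6 hosts.
6 VMs exceed 32 vCPU (half the capacity), and no two of those can share a host, so at least 6 hosts are needed.
So 6 is already optimal.

0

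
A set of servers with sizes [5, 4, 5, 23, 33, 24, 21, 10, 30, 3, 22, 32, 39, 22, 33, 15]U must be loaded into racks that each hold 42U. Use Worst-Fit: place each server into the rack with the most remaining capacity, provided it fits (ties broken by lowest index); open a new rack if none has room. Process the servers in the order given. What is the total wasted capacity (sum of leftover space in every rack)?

99

Put 5U in rack 1; 37U remain.
Put 4U in rack 1; 33U remain.
Put 5U in rack 1; 28U remain.
Put 23U in rack 1; 5U remain.
Put 33U in rack 2; 9U remain.
Put 24U in rack 3; 18U remain.
Put 21U in rack 4; 21U remain.
Put 10U in rack 4; 11U remain.
Put 30U in rack 5; 12U remain.
Put 3U in rack 3; 15U remain.
Put 22U in rack 6; 20U remain.
Put 32U in rack 7; 10U remain.
Put 39U in rack 8; 3U remain.
Put 22U in rack 9; 20U remain.
Put 33U in rack 10; 9U remain.
Put 15U in rack 6; 5U remain.
10 racks × 42U = 420U; used 321U; unused 99U.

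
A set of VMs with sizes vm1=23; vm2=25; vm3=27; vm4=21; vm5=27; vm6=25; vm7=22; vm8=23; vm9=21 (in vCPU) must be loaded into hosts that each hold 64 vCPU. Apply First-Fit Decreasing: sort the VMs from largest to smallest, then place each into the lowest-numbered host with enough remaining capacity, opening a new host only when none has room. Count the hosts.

Sorted descending: 27, 27, 25, 25, 23, 23, 22, 21, 21.
Put 27 vCPU in host 1; 37 vCPU remain.
Put 27 vCPU in host 1; 10 vCPU remain.
Put 25 vCPU in host 2; 39 vCPU remain.
Put 25 vCPU in host 2; 14 vCPU remain.
Put 23 vCPU in host 3; 41 vCPU remain.
Put 23 vCPU in host 3; 18 vCPU remain.
Put 22 vCPU in host 4; 42 vCPU remain.
Put 21 vCPU in host 4; 21 vCPU remain.
Put 21 vCPU in host 4; 0 vCPU remain.

4 hosts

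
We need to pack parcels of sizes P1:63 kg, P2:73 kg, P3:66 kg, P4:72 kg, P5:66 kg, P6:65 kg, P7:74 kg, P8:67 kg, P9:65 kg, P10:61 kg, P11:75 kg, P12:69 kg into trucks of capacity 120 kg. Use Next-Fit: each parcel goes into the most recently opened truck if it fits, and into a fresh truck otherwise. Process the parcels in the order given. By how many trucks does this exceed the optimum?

Next-Fit: [63] [73] [66] [72] [66] [65] [74] [67] [65] [61] [75] [69] → 12 trucks.
12 parcels exceed 60 kg (half the capacity), and no two of those can share a truck, so at least 12 trucks are needed.
So 12 is already optimal.

0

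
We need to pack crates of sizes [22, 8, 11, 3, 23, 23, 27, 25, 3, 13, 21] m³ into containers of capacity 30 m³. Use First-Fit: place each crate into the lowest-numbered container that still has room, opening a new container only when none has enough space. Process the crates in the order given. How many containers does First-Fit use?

Put 22 m³ in container 1; 8 m³ remain.
Put 8 m³ in container 1; 0 m³ remain.
Put 11 m³ in container 2; 19 m³ remain.
Put 3 m³ in container 2; 16 m³ remain.
Put 23 m³ in container 3; 7 m³ remain.
Put 23 m³ in container 4; 7 m³ remain.
Put 27 m³ in container 5; 3 m³ remain.
Put 25 m³ in container 6; 5 m³ remain.
Put 3 m³ in container 2; 13 m³ remain.
Put 13 m³ in container 2; 0 m³ remain.
Put 21 m³ in container 7; 9 m³ remain.

7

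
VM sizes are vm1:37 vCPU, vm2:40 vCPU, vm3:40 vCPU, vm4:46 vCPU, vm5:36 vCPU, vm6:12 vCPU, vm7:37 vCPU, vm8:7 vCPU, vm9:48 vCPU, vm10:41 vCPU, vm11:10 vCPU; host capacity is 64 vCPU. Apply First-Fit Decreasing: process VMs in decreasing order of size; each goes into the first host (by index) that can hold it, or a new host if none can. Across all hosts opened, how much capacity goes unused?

Sorted descending: 48, 46, 41, 40, 40, 37, 37, 36, 12, 10, 7.
host 1: place 48 vCPU, 16 vCPU left
host 2: place 46 vCPU, 18 vCPU left
host 3: place 41 vCPU, 23 vCPU left
host 4: place 40 vCPU, 24 vCPU left
host 5: place 40 vCPU, 24 vCPU left
host 6: place 37 vCPU, 27 vCPU left
host 7: place 37 vCPU, 27 vCPU left
host 8: place 36 vCPU, 28 vCPU left
host 1: place 12 vCPU, 4 vCPU left
host 2: place 10 vCPU, 8 vCPU left
host 2: place 7 vCPU, 1 vCPU left
8 hosts × 64 vCPU = 512 vCPU; used 354 vCPU; unused 158 vCPU.

158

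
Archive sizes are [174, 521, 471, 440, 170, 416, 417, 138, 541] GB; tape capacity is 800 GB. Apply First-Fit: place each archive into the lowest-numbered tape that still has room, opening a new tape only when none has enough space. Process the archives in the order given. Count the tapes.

174 GB → tape 1 (remaining 626 GB)
521 GB → tape 1 (remaining 105 GB)
471 GB → tape 2 (remaining 329 GB)
440 GB → tape 3 (remaining 360 GB)
170 GB → tape 2 (remaining 159 GB)
416 GB → tape 4 (remaining 384 GB)
417 GB → tape 5 (remaining 383 GB)
138 GB → tape 2 (remaining 21 GB)
541 GB → tape 6 (remaining 259 GB)

6 tapes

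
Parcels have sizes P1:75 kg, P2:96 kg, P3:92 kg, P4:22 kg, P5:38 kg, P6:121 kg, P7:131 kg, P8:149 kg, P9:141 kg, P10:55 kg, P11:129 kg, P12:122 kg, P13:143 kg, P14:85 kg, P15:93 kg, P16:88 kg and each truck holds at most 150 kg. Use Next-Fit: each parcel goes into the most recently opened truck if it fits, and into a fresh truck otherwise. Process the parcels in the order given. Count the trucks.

15 trucks

P1 (75 kg) → truck 1 (remaining 75 kg)
P2 (96 kg) → truck 2 (remaining 54 kg)
P3 (92 kg) → truck 3 (remaining 58 kg)
P4 (22 kg) → truck 3 (remaining 36 kg)
P5 (38 kg) → truck 4 (remaining 112 kg)
P6 (121 kg) → truck 5 (remaining 29 kg)
P7 (131 kg) → truck 6 (remaining 19 kg)
P8 (149 kg) → truck 7 (remaining 1 kg)
P9 (141 kg) → truck 8 (remaining 9 kg)
P10 (55 kg) → truck 9 (remaining 95 kg)
P11 (129 kg) → truck 10 (remaining 21 kg)
P12 (122 kg) → truck 11 (remaining 28 kg)
P13 (143 kg) → truck 12 (remaining 7 kg)
P14 (85 kg) → truck 13 (remaining 65 kg)
P15 (93 kg) → truck 14 (remaining 57 kg)
P16 (88 kg) → truck 15 (remaining 62 kg)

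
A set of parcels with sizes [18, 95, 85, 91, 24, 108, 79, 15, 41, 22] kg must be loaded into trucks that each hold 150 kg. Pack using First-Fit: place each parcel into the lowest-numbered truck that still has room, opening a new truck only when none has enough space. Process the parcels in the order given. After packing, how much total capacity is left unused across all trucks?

Put 18 kg in truck 1; 132 kg remain.
Put 95 kg in truck 1; 37 kg remain.
Put 85 kg in truck 2; 65 kg remain.
Put 91 kg in truck 3; 59 kg remain.
Put 24 kg in truck 1; 13 kg remain.
Put 108 kg in truck 4; 42 kg remain.
Put 79 kg in truck 5; 71 kg remain.
Put 15 kg in truck 2; 50 kg remain.
Put 41 kg in truck 2; 9 kg remain.
Put 22 kg in truck 3; 37 kg remain.
5 trucks × 150 kg = 750 kg; used 578 kg; unused 172 kg.

172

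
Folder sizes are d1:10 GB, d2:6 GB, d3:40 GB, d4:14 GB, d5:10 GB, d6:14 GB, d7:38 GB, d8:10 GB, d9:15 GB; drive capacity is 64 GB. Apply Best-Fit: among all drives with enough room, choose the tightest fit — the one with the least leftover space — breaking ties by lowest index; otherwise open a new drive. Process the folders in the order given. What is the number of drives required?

drive 1: place d1 (10 GB), 54 GB left
drive 1: place d2 (6 GB), 48 GB left
drive 1: place d3 (40 GB), 8 GB left
drive 2: place d4 (14 GB), 50 GB left
drive 2: place d5 (10 GB), 40 GB left
drive 2: place d6 (14 GB), 26 GB left
drive 3: place d7 (38 GB), 26 GB left
drive 2: place d8 (10 GB), 16 GB left
drive 2: place d9 (15 GB), 1 GB left
Final drives: [10,6,40] [14,10,14,10,15] [38].

3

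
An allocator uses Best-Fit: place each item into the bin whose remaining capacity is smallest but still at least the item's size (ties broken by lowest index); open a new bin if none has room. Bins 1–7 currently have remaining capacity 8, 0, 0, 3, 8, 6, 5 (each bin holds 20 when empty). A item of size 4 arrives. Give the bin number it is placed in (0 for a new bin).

Bins with room: bin 1 (8), bin 5 (8), bin 6 (6), bin 7 (5).
Tightest fit is bin 7 with 5 free.

7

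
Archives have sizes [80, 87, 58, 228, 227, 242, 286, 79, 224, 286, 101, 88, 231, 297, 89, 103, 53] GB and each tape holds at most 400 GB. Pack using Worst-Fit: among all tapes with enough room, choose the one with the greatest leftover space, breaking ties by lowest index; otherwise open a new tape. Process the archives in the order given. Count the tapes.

tape 1: place 80 GB, 320 GB left
tape 1: place 87 GB, 233 GB left
tape 1: place 58 GB, 175 GB left
tape 2: place 228 GB, 172 GB left
tape 3: place 227 GB, 173 GB left
tape 4: place 242 GB, 158 GB left
tape 5: place 286 GB, 114 GB left
tape 1: place 79 GB, 96 GB left
tape 6: place 224 GB, 176 GB left
tape 7: place 286 GB, 114 GB left
tape 6: place 101 GB, 75 GB left
tape 3: place 88 GB, 85 GB left
tape 8: place 231 GB, 169 GB left
tape 9: place 297 GB, 103 GB left
tape 2: place 89 GB, 83 GB left
tape 8: place 103 GB, 66 GB left
tape 4: place 53 GB, 105 GB left

9 tapes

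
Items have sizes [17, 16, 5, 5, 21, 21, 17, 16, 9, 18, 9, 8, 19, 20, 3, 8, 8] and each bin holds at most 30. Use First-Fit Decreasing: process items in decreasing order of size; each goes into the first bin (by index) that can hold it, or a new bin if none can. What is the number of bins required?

Sorted descending: 21, 21, 20, 19, 18, 17, 17, 16, 16, 9, 9, 8, 8, 8, 5, 5, 3.
21 → bin 1 (remaining 9)
21 → bin 2 (remaining 9)
20 → bin 3 (remaining 10)
19 → bin 4 (remaining 11)
18 → bin 5 (remaining 12)
17 → bin 6 (remaining 13)
17 → bin 7 (remaining 13)
16 → bin 8 (remaining 14)
16 → bin 9 (remaining 14)
9 → bin 1 (remaining 0)
9 → bin 2 (remaining 0)
8 → bin 3 (remaining 2)
8 → bin 4 (remaining 3)
8 → bin 5 (remaining 4)
5 → bin 6 (remaining 8)
5 → bin 6 (remaining 3)
3 → bin 4 (remaining 0)

9 bins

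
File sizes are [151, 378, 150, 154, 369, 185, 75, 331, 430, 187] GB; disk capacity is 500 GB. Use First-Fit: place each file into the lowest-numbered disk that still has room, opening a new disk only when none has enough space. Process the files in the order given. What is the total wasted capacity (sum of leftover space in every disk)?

590

disk 1: place 151 GB, 349 GB left
disk 2: place 378 GB, 122 GB left
disk 1: place 150 GB, 199 GB left
disk 1: place 154 GB, 45 GB left
disk 3: place 369 GB, 131 GB left
disk 4: place 185 GB, 315 GB left
disk 2: place 75 GB, 47 GB left
disk 5: place 331 GB, 169 GB left
disk 6: place 430 GB, 70 GB left
disk 4: place 187 GB, 128 GB left
6 disks × 500 GB = 3000 GB; used 2410 GB; unused 590 GB.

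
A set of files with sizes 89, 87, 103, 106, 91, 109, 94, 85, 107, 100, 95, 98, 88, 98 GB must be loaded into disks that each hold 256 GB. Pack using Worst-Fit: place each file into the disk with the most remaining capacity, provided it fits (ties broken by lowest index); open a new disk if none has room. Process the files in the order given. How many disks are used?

89 GB → disk 1 (remaining 167 GB)
87 GB → disk 1 (remaining 80 GB)
103 GB → disk 2 (remaining 153 GB)
106 GB → disk 2 (remaining 47 GB)
91 GB → disk 3 (remaining 165 GB)
109 GB → disk 3 (remaining 56 GB)
94 GB → disk 4 (remaining 162 GB)
85 GB → disk 4 (remaining 77 GB)
107 GB → disk 5 (remaining 149 GB)
100 GB → disk 5 (remaining 49 GB)
95 GB → disk 6 (remaining 161 GB)
98 GB → disk 6 (remaining 63 GB)
88 GB → disk 7 (remaining 168 GB)
98 GB → disk 7 (remaining 70 GB)
Final disks: [89,87] [103,106] [91,109] [94,85] [107,100] [95,98] [88,98].

7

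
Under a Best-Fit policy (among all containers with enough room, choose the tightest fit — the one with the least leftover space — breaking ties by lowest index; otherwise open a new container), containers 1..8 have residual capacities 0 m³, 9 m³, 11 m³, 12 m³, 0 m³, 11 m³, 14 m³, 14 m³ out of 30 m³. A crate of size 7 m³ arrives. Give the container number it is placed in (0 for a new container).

2

Containers with room: container 2 (9 m³), container 3 (11 m³), container 4 (12 m³), container 6 (11 m³), container 7 (14 m³), container 8 (14 m³).
Tightest fit is container 2 with 9 m³ free.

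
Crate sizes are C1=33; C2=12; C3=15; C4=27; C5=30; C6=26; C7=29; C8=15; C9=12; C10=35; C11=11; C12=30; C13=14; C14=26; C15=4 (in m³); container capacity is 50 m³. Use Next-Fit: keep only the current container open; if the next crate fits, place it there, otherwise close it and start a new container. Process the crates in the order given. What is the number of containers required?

8

container 1: place C1 (33 m³), 17 m³ left
container 1: place C2 (12 m³), 5 m³ left
container 2: place C3 (15 m³), 35 m³ left
container 2: place C4 (27 m³), 8 m³ left
container 3: place C5 (30 m³), 20 m³ left
container 4: place C6 (26 m³), 24 m³ left
container 5: place C7 (29 m³), 21 m³ left
container 5: place C8 (15 m³), 6 m³ left
container 6: place C9 (12 m³), 38 m³ left
container 6: place C10 (35 m³), 3 m³ left
container 7: place C11 (11 m³), 39 m³ left
container 7: place C12 (30 m³), 9 m³ left
container 8: place C13 (14 m³), 36 m³ left
container 8: place C14 (26 m³), 10 m³ left
container 8: place C15 (4 m³), 6 m³ left
Final containers: [33,12] [15,27] [30] [26] [29,15] [12,35] [11,30] [14,26,4].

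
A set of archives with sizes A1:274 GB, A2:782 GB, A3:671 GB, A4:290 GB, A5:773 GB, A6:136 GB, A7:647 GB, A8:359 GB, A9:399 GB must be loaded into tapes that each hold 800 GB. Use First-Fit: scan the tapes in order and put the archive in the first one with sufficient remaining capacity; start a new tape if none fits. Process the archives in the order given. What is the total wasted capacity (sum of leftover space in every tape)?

A1 (274 GB) → tape 1 (remaining 526 GB)
A2 (782 GB) → tape 2 (remaining 18 GB)
A3 (671 GB) → tape 3 (remaining 129 GB)
A4 (290 GB) → tape 1 (remaining 236 GB)
A5 (773 GB) → tape 4 (remaining 27 GB)
A6 (136 GB) → tape 1 (remaining 100 GB)
A7 (647 GB) → tape 5 (remaining 153 GB)
A8 (359 GB) → tape 6 (remaining 441 GB)
A9 (399 GB) → tape 6 (remaining 42 GB)
6 tapes × 800 GB = 4800 GB; used 4331 GB; unused 469 GB.

469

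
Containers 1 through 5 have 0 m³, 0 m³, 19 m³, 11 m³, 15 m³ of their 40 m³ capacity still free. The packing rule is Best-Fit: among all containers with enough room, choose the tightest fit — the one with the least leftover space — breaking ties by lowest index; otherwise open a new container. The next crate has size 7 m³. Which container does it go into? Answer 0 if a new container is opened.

4

Containers with room: container 3 (19 m³), container 4 (11 m³), container 5 (15 m³).
Tightest fit is container 4 with 11 m³ free.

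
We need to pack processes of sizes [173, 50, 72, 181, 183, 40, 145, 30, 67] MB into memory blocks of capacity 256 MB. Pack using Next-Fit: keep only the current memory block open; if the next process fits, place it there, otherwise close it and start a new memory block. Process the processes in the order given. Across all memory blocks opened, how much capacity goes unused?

83

Put 173 MB in memory block 1; 83 MB remain.
Put 50 MB in memory block 1; 33 MB remain.
Put 72 MB in memory block 2; 184 MB remain.
Put 181 MB in memory block 2; 3 MB remain.
Put 183 MB in memory block 3; 73 MB remain.
Put 40 MB in memory block 3; 33 MB remain.
Put 145 MB in memory block 4; 111 MB remain.
Put 30 MB in memory block 4; 81 MB remain.
Put 67 MB in memory block 4; 14 MB remain.
4 memory blocks × 256 MB = 1024 MB; used 941 MB; unused 83 MB.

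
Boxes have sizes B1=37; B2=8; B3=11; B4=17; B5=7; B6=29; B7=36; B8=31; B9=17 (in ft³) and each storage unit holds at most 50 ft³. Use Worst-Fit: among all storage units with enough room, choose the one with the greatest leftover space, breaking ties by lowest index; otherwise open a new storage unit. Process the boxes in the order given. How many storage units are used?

Put B1 (37 ft³) in storage unit 1; 13 ft³ remain.
Put B2 (8 ft³) in storage unit 1; 5 ft³ remain.
Put B3 (11 ft³) in storage unit 2; 39 ft³ remain.
Put B4 (17 ft³) in storage unit 2; 22 ft³ remain.
Put B5 (7 ft³) in storage unit 2; 15 ft³ remain.
Put B6 (29 ft³) in storage unit 3; 21 ft³ remain.
Put B7 (36 ft³) in storage unit 4; 14 ft³ remain.
Put B8 (31 ft³) in storage unit 5; 19 ft³ remain.
Put B9 (17 ft³) in storage unit 3; 4 ft³ remain.
Final storage units: [37,8] [11,17,7] [29,17] [36] [31].

5 storage units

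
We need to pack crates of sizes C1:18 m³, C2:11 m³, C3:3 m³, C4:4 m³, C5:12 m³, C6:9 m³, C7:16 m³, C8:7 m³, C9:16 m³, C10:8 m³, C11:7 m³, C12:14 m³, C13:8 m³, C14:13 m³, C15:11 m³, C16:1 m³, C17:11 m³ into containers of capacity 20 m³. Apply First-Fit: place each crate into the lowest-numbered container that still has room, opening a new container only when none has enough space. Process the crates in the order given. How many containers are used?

11 containers

C1 (18 m³) → container 1 (remaining 2 m³)
C2 (11 m³) → container 2 (remaining 9 m³)
C3 (3 m³) → container 2 (remaining 6 m³)
C4 (4 m³) → container 2 (remaining 2 m³)
C5 (12 m³) → container 3 (remaining 8 m³)
C6 (9 m³) → container 4 (remaining 11 m³)
C7 (16 m³) → container 5 (remaining 4 m³)
C8 (7 m³) → container 3 (remaining 1 m³)
C9 (16 m³) → container 6 (remaining 4 m³)
C10 (8 m³) → container 4 (remaining 3 m³)
C11 (7 m³) → container 7 (remaining 13 m³)
C12 (14 m³) → container 8 (remaining 6 m³)
C13 (8 m³) → container 7 (remaining 5 m³)
C14 (13 m³) → container 9 (remaining 7 m³)
C15 (11 m³) → container 10 (remaining 9 m³)
C16 (1 m³) → container 1 (remaining 1 m³)
C17 (11 m³) → container 11 (remaining 9 m³)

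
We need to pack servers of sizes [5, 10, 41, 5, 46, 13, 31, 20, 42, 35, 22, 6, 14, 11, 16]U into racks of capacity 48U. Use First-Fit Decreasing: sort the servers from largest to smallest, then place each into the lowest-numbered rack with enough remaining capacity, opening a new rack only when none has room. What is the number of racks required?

Sorted descending: 46, 42, 41, 35, 31, 22, 20, 16, 14, 13, 11, 10, 6, 5, 5.
Put 46U in rack 1; 2U remain.
Put 42U in rack 2; 6U remain.
Put 41U in rack 3; 7U remain.
Put 35U in rack 4; 13U remain.
Put 31U in rack 5; 17U remain.
Put 22U in rack 6; 26U remain.
Put 20U in rack 6; 6U remain.
Put 16U in rack 5; 1U remain.
Put 14U in rack 7; 34U remain.
Put 13U in rack 4; 0U remain.
Put 11U in rack 7; 23U remain.
Put 10U in rack 7; 13U remain.
Put 6U in rack 2; 0U remain.
Put 5U in rack 3; 2U remain.
Put 5U in rack 6; 1U remain.
Final racks: [46] [42,6] [41,5] [35,13] [31,16] [22,20,5] [14,11,10].

7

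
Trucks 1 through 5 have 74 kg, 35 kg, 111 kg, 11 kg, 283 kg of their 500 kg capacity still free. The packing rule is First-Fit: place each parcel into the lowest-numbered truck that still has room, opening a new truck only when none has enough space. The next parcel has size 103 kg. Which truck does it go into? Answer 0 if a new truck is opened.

Trucks with room: truck 3 (111 kg), truck 5 (283 kg).
The first with room is truck 3.

3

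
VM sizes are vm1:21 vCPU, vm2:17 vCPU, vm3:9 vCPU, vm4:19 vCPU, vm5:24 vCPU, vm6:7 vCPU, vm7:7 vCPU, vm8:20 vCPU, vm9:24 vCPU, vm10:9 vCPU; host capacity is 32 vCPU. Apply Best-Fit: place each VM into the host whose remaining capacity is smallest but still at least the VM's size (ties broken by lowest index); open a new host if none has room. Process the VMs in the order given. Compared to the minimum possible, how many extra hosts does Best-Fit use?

0

Best-Fit: [21,9] [17] [19,7] [24,7] [20,9] [24] → 6 hosts.
6 VMs exceed 16 vCPU (half the capacity), and no two of those can share a host, so at least 6 hosts are needed.
So 6 is already optimal.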